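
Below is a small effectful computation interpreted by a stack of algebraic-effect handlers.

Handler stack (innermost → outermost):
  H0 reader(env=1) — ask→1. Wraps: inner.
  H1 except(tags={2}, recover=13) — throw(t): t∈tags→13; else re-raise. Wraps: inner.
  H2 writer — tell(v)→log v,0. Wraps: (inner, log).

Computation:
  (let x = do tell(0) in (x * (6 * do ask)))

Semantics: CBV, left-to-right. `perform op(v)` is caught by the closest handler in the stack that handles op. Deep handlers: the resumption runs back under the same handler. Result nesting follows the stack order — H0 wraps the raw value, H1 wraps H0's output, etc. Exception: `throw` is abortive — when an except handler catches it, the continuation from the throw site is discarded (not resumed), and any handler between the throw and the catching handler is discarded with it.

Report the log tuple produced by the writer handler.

Answer: (0)

Evaluation trace:
tell(0) @ H2 ⇒ log+=0
ask @ H0 ⇒ 1
H0 returns 0
H1 returns 0
H2 returns (0, (0))
= (0, (0))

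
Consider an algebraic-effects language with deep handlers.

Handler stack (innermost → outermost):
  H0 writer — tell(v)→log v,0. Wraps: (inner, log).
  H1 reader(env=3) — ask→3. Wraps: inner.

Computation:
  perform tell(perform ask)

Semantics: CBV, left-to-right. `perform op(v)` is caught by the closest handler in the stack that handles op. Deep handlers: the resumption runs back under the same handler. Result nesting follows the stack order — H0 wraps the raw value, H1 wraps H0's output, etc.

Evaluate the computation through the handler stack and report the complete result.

Answer: (0, (3))

Step-by-step:
ask @ H1 ⇒ 3
tell(3) @ H0 ⇒ log+=3
H0 returns (0, (3))
H1 returns (0, (3))
= (0, (3))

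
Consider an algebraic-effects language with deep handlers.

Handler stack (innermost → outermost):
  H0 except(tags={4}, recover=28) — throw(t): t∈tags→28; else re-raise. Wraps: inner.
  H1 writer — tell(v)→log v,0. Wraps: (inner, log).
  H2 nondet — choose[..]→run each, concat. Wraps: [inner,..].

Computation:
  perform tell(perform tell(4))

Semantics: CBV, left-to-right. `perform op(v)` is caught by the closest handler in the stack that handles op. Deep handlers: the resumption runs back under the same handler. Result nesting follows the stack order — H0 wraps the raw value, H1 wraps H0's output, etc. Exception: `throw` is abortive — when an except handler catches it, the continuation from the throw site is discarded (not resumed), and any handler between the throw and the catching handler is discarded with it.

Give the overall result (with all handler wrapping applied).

Answer: [(0, (4, 0))]

Step-by-step:
tell(4) @ H1 ⇒ log+=4
tell(0) @ H1 ⇒ log+=0
H0 returns 0
H1 returns (0, (4, 0))
H2 returns [(0, (4, 0))]
= [(0, (4, 0))]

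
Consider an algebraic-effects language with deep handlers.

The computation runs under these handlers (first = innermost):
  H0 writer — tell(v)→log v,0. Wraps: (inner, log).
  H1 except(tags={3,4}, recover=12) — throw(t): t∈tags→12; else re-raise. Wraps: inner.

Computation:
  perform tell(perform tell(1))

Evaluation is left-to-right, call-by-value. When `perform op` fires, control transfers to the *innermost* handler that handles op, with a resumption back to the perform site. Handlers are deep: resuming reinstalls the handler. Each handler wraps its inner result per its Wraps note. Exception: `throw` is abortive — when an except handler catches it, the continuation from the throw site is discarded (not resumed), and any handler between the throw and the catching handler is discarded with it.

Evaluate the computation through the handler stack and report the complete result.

Answer: (0, (1, 0))

Evaluation trace:
tell(1) @ H0 ⇒ log+=1
tell(0) @ H0 ⇒ log+=0
H0 returns (0, (1, 0))
H1 returns (0, (1, 0))
= (0, (1, 0))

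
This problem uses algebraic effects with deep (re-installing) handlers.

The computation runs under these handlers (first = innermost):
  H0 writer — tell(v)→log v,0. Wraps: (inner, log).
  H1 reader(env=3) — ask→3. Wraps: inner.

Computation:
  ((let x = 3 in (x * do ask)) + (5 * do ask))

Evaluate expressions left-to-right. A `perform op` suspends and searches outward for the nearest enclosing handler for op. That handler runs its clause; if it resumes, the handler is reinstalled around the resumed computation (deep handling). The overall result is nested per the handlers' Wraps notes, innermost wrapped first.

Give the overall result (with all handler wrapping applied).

Answer: (24, ())

Evaluation trace:
ask @ H1 ⇒ 3
ask @ H1 ⇒ 3
H0 returns (24, ())
H1 returns (24, ())
= (24, ())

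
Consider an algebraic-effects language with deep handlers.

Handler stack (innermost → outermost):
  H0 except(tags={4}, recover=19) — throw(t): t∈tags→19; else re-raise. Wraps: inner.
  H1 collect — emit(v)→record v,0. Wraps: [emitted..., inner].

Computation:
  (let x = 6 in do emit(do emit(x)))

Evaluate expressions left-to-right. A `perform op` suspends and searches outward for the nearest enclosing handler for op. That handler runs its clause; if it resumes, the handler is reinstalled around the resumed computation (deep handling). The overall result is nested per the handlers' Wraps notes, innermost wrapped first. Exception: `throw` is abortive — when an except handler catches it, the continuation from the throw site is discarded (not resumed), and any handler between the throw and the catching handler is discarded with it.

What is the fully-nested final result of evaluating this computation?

Step-by-step:
emit(6) @ H1 ⇒ out+=6
emit(0) @ H1 ⇒ out+=0
H0 returns 0
H1 returns [6, 0, 0]
= [6, 0, 0]

Answer: [6, 0, 0]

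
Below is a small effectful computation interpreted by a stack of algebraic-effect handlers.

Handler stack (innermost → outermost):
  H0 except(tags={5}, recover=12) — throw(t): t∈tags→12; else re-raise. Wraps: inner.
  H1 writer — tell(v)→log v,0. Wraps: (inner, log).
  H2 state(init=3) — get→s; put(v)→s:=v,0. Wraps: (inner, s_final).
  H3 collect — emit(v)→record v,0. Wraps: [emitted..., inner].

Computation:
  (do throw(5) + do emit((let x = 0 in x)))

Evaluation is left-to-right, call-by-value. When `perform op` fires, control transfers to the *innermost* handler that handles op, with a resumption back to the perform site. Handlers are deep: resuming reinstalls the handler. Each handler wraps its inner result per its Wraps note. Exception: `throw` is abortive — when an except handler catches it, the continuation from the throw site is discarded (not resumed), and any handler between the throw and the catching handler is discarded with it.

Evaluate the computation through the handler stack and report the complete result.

Evaluation trace:
throw(5) @ H0 caught ⇒ 12
H1 returns (12, ())
H2 returns ((12, ()), 3)
H3 returns [((12, ()), 3)]
= [((12, ()), 3)]

Answer: [((12, ()), 3)]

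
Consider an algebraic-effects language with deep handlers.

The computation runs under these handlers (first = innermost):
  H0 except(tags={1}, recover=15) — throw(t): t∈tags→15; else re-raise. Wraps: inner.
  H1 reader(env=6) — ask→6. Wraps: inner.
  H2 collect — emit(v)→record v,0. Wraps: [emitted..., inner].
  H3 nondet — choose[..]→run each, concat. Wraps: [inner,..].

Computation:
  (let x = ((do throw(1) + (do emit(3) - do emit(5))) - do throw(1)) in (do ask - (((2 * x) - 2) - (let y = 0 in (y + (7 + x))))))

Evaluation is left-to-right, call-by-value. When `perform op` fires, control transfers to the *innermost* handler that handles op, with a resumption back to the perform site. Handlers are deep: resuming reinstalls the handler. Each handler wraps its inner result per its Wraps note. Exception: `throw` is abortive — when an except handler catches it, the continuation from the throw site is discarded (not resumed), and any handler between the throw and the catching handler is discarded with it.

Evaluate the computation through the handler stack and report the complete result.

Answer: [[15]]

Evaluation trace:
throw(1) @ H0 caught ⇒ 15
H1 returns 15
H2 returns [15]
H3 returns [[15]]
= [[15]]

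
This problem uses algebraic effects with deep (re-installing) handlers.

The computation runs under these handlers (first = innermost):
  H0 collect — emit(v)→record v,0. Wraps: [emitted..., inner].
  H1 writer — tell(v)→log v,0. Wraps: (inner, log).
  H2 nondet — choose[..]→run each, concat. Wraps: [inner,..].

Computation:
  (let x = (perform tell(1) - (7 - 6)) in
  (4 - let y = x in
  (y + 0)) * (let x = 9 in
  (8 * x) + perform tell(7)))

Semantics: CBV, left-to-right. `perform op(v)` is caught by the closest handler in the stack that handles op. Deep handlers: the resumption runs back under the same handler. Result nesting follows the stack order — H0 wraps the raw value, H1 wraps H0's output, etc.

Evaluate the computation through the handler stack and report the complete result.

Answer: [([360], (1, 7))]

Step-by-step:
tell(1) @ H1 ⇒ log+=1
tell(7) @ H1 ⇒ log+=7
H0 returns [360]
H1 returns ([360], (1, 7))
H2 returns [([360], (1, 7))]
= [([360], (1, 7))]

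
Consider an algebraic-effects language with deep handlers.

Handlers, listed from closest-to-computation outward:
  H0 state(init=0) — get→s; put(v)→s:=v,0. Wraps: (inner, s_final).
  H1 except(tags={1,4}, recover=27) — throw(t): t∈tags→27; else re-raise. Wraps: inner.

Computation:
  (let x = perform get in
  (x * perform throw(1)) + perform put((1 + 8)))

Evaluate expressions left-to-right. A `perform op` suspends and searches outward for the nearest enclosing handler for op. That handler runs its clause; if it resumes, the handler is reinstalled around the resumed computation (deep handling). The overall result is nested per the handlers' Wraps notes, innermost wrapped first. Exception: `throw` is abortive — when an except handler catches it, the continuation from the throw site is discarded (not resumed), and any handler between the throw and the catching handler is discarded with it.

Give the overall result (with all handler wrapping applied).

Answer: 27

Evaluation trace:
get @ H0 ⇒ 0
throw(1) @ H1 caught ⇒ 27
= 27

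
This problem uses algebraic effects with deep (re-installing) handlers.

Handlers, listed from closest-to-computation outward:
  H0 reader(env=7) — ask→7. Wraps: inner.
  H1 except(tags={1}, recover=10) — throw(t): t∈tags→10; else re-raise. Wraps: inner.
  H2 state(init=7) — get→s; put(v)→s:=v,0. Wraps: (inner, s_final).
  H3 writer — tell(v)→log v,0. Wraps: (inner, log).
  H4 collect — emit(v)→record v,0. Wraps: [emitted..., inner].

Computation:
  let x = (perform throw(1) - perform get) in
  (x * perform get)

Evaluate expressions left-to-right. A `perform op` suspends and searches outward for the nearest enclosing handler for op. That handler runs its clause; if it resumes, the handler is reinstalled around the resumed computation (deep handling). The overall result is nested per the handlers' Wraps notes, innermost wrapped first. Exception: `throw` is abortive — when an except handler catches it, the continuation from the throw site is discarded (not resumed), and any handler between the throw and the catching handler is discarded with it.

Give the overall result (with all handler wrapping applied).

Evaluation trace:
throw(1) @ H1 caught ⇒ 10
H2 returns (10, 7)
H3 returns ((10, 7), ())
H4 returns [((10, 7), ())]
= [((10, 7), ())]

Answer: [((10, 7), ())]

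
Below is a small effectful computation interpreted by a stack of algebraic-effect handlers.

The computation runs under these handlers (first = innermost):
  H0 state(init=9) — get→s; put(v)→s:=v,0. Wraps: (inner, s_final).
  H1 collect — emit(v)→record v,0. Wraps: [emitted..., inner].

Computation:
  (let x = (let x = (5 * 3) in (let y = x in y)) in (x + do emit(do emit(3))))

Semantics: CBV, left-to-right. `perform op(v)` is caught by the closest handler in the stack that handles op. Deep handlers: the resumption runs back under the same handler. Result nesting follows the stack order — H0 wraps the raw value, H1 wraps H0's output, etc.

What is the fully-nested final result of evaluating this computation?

Answer: [3, 0, (15, 9)]

Evaluation trace:
emit(3) @ H1 ⇒ out+=3
emit(0) @ H1 ⇒ out+=0
H0 returns (15, 9)
H1 returns [3, 0, (15, 9)]
= [3, 0, (15, 9)]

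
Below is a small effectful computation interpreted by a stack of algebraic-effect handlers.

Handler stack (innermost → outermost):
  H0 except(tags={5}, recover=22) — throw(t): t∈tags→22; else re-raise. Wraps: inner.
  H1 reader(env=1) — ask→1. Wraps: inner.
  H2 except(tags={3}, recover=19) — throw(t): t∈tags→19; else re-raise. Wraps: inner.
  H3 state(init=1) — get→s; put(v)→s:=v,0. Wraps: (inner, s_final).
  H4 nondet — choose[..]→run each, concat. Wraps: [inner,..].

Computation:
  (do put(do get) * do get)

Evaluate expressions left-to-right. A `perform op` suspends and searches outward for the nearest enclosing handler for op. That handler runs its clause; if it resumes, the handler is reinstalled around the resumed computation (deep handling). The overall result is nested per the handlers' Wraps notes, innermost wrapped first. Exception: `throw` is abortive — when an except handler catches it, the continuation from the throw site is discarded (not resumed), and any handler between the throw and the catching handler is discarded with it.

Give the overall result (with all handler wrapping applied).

Evaluation trace:
get @ H3 ⇒ 1
put(1) @ H3 ⇒ s:=1
get @ H3 ⇒ 1
H0 returns 0
H1 returns 0
H2 returns 0
H3 returns (0, 1)
H4 returns [(0, 1)]
= [(0, 1)]

Answer: [(0, 1)]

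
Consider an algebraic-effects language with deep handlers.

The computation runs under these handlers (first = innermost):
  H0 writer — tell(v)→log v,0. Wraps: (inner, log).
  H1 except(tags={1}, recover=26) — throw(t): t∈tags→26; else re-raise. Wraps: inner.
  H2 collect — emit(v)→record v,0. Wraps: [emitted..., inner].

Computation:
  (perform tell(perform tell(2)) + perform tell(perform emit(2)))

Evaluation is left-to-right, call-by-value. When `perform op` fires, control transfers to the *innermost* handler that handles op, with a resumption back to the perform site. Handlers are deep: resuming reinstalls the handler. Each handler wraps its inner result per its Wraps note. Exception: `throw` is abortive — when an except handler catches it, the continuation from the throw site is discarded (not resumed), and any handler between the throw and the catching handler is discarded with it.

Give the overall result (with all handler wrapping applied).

Step-by-step:
tell(2) @ H0 ⇒ log+=2
tell(0) @ H0 ⇒ log+=0
emit(2) @ H2 ⇒ out+=2
tell(0) @ H0 ⇒ log+=0
H0 returns (0, (2, 0, 0))
H1 returns (0, (2, 0, 0))
H2 returns [2, (0, (2, 0, 0))]
= [2, (0, (2, 0, 0))]

Answer: [2, (0, (2, 0, 0))]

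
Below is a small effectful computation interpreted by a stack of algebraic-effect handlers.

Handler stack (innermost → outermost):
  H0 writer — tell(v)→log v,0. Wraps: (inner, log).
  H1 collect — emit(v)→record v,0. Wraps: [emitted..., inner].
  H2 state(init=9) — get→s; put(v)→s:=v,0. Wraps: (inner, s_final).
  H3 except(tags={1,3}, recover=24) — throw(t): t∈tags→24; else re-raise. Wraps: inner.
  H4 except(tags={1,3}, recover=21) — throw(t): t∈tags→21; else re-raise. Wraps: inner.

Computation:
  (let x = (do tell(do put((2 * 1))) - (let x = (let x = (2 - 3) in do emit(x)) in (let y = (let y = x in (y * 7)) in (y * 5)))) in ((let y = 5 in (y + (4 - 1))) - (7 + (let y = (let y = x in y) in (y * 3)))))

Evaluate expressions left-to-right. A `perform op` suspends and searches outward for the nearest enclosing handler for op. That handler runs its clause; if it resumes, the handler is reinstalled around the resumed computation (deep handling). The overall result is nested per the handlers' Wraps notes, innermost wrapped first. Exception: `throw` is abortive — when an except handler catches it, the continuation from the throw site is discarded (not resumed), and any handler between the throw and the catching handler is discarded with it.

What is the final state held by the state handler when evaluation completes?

Answer: 2

Step-by-step:
put(2) @ H2 ⇒ s:=2
tell(0) @ H0 ⇒ log+=0
emit(-1) @ H1 ⇒ out+=-1
H0 returns (1, (0))
H1 returns [-1, (1, (0))]
H2 returns ([-1, (1, (0))], 2)
H3 returns ([-1, (1, (0))], 2)
H4 returns ([-1, (1, (0))], 2)
= ([-1, (1, (0))], 2)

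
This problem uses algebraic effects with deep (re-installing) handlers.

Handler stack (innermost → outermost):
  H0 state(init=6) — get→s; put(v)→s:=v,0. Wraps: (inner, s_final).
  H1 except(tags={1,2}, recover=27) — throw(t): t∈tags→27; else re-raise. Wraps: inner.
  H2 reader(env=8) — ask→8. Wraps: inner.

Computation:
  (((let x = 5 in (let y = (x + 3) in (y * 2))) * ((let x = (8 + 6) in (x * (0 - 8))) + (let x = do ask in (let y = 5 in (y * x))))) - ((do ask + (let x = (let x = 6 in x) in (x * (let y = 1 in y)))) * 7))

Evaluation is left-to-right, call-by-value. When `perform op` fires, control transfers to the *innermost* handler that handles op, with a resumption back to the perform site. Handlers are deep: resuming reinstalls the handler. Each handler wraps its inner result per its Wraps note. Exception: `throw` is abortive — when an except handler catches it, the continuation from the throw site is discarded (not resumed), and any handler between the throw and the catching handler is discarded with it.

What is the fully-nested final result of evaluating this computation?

Answer: (-1250, 6)

Step-by-step:
ask @ H2 ⇒ 8
ask @ H2 ⇒ 8
H0 returns (-1250, 6)
H1 returns (-1250, 6)
H2 returns (-1250, 6)
= (-1250, 6)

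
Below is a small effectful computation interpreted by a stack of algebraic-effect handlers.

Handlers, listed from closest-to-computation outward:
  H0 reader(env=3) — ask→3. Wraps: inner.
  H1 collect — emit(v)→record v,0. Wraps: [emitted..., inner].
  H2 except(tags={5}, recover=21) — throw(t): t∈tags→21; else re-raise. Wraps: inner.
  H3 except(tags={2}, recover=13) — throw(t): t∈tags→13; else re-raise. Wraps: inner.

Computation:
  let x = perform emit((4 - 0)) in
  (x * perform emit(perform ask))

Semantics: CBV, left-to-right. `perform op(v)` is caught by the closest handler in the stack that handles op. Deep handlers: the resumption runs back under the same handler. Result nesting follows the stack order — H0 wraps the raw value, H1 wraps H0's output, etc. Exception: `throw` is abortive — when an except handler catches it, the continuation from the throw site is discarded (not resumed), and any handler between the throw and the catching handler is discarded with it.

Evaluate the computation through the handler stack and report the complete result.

Working:
emit(4) @ H1 ⇒ out+=4
ask @ H0 ⇒ 3
emit(3) @ H1 ⇒ out+=3
H0 returns 0
H1 returns [4, 3, 0]
H2 returns [4, 3, 0]
H3 returns [4, 3, 0]
= [4, 3, 0]

Answer: [4, 3, 0]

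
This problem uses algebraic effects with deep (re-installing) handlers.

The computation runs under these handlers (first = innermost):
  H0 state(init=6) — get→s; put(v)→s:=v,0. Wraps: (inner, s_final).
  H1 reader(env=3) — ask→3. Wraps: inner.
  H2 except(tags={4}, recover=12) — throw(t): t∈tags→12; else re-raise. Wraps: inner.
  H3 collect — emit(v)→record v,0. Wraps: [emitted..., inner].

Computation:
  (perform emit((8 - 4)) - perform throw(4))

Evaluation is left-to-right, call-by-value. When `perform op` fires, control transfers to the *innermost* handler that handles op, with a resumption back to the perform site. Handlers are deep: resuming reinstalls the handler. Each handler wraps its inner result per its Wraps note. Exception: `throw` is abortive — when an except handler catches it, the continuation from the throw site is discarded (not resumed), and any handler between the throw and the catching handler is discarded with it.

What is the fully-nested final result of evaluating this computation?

Step-by-step:
emit(4) @ H3 ⇒ out+=4
throw(4) @ H2 caught ⇒ 12
H3 returns [4, 12]
= [4, 12]

Answer: [4, 12]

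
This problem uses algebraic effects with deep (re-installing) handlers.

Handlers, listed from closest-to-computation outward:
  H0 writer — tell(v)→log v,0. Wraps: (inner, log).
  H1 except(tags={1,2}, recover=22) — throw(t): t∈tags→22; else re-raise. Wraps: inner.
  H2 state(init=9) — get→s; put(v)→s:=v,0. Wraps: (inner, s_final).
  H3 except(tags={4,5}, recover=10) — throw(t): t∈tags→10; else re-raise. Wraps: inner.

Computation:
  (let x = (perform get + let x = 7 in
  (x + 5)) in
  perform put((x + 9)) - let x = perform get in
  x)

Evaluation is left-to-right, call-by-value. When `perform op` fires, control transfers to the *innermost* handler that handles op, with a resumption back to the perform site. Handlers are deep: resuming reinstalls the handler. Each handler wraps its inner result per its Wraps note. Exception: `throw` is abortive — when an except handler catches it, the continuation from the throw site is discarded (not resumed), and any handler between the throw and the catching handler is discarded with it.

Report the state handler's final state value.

Answer: 30

Step-by-step:
get @ H2 ⇒ 9
put(30) @ H2 ⇒ s:=30
get @ H2 ⇒ 30
H0 returns (-30, ())
H1 returns (-30, ())
H2 returns ((-30, ()), 30)
H3 returns ((-30, ()), 30)
= ((-30, ()), 30)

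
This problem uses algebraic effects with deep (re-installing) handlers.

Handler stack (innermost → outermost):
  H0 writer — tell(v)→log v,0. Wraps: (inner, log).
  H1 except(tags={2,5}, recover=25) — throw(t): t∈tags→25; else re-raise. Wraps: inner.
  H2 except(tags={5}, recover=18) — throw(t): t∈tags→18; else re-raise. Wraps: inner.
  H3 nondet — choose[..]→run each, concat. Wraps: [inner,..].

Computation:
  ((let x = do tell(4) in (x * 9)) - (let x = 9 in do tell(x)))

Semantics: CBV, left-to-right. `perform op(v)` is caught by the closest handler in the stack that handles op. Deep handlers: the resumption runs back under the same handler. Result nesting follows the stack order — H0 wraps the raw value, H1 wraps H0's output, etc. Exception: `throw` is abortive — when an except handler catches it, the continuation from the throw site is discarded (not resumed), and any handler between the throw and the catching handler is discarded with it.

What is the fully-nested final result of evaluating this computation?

Answer: [(0, (4, 9))]

Evaluation trace:
tell(4) @ H0 ⇒ log+=4
tell(9) @ H0 ⇒ log+=9
H0 returns (0, (4, 9))
H1 returns (0, (4, 9))
H2 returns (0, (4, 9))
H3 returns [(0, (4, 9))]
= [(0, (4, 9))]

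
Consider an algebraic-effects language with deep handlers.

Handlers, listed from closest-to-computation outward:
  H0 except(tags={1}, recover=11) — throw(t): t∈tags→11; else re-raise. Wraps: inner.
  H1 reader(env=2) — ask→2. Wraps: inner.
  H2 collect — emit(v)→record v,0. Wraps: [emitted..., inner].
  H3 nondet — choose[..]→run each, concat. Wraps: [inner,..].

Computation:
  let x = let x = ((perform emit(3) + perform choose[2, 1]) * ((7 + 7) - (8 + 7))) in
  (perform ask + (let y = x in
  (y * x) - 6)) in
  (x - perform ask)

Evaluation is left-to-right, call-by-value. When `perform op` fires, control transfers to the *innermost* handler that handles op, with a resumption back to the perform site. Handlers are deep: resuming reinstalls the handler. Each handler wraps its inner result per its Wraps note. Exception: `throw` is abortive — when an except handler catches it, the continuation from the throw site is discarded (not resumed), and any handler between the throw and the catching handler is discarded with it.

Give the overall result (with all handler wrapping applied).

Working:
emit(3) @ H2 ⇒ out+=3
choose[2, 1] @ H3
  branch[0] choose=2:
    ask @ H1 ⇒ 2
    ask @ H1 ⇒ 2
    H0 returns -2
    H1 returns -2
    H2 returns [3, -2]
    H3 returns [[3, -2]]
  branch[1] choose=1:
    ask @ H1 ⇒ 2
    ask @ H1 ⇒ 2
    H0 returns -5
    H1 returns -5
    H2 returns [3, -5]
    H3 returns [[3, -5]]
= [[3, -2], [3, -5]]

Answer: [[3, -2], [3, -5]]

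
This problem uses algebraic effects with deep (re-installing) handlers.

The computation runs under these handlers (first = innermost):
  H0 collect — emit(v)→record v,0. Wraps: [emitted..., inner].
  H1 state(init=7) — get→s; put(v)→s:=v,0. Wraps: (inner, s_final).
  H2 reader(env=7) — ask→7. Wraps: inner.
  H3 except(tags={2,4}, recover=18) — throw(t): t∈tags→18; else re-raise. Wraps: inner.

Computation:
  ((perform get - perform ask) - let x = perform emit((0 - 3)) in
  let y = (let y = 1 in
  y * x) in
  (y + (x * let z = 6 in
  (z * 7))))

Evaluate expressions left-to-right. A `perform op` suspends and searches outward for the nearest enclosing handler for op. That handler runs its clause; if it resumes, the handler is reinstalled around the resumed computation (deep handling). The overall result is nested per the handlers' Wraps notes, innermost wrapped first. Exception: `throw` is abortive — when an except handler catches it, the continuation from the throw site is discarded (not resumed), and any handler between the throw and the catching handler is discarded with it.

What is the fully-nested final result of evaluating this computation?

Answer: ([-3, 0], 7)

Working:
get @ H1 ⇒ 7
ask @ H2 ⇒ 7
emit(-3) @ H0 ⇒ out+=-3
H0 returns [-3, 0]
H1 returns ([-3, 0], 7)
H2 returns ([-3, 0], 7)
H3 returns ([-3, 0], 7)
= ([-3, 0], 7)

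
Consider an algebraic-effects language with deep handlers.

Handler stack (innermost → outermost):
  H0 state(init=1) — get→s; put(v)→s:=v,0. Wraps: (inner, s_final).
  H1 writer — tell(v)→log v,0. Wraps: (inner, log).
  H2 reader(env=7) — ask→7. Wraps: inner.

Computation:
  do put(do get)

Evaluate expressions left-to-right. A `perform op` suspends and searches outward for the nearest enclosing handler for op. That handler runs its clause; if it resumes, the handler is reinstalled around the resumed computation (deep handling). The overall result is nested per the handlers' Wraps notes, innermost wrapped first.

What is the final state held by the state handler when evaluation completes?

Evaluation trace:
get @ H0 ⇒ 1
put(1) @ H0 ⇒ s:=1
H0 returns (0, 1)
H1 returns ((0, 1), ())
H2 returns ((0, 1), ())
= ((0, 1), ())

Answer: 1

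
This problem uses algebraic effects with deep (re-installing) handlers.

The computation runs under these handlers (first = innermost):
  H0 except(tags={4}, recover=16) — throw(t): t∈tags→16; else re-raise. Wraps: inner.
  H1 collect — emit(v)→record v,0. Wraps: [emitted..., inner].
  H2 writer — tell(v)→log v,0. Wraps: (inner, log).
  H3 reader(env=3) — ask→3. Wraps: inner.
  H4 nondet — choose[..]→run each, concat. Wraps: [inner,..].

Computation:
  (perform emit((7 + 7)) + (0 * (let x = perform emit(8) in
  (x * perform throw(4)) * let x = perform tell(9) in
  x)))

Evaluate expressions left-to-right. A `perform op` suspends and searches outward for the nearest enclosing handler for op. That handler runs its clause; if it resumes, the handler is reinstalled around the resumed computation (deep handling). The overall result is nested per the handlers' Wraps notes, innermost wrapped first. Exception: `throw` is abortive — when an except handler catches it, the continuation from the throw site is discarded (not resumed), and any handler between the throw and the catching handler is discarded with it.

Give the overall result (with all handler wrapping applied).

Step-by-step:
emit(14) @ H1 ⇒ out+=14
emit(8) @ H1 ⇒ out+=8
throw(4) @ H0 caught ⇒ 16
H1 returns [14, 8, 16]
H2 returns ([14, 8, 16], ())
H3 returns ([14, 8, 16], ())
H4 returns [([14, 8, 16], ())]
= [([14, 8, 16], ())]

Answer: [([14, 8, 16], ())]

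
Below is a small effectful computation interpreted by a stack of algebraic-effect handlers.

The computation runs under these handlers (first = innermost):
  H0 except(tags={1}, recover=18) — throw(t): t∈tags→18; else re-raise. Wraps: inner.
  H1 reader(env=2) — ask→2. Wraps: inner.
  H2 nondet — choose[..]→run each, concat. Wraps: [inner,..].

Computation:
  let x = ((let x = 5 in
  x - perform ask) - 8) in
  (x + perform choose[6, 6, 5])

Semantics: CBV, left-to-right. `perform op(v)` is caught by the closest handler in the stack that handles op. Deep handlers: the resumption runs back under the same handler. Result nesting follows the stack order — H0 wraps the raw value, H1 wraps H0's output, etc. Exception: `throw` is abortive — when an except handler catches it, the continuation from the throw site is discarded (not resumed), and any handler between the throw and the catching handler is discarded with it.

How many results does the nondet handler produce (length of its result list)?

Working:
ask @ H1 ⇒ 2
choose[6, 6, 5] @ H2
  branch[0] choose=6:
    H0 returns 1
    H1 returns 1
    H2 returns [1]
  branch[1] choose=6:
    H0 returns 1
    H1 returns 1
    H2 returns [1]
  branch[2] choose=5:
    H0 returns 0
    H1 returns 0
    H2 returns [0]
= [1, 1, 0]

Answer: 3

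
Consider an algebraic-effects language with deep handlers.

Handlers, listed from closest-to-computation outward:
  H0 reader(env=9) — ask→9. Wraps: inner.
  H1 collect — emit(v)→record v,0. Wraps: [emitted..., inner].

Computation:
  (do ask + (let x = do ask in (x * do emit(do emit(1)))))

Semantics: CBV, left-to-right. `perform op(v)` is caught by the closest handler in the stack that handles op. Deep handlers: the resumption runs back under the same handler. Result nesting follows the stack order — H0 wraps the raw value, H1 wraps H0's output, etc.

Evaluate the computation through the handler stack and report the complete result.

Answer: [1, 0, 9]

Working:
ask @ H0 ⇒ 9
ask @ H0 ⇒ 9
emit(1) @ H1 ⇒ out+=1
emit(0) @ H1 ⇒ out+=0
H0 returns 9
H1 returns [1, 0, 9]
= [1, 0, 9]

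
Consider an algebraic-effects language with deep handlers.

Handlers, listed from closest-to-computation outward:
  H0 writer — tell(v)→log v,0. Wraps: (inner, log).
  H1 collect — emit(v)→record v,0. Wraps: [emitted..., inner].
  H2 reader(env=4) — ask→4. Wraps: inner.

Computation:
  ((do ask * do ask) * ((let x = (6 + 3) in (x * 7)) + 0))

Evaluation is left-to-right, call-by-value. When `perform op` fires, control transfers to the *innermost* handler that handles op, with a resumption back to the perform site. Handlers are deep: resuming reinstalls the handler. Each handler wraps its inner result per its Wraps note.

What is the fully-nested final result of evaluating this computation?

Working:
ask @ H2 ⇒ 4
ask @ H2 ⇒ 4
H0 returns (1008, ())
H1 returns [(1008, ())]
H2 returns [(1008, ())]
= [(1008, ())]

Answer: [(1008, ())]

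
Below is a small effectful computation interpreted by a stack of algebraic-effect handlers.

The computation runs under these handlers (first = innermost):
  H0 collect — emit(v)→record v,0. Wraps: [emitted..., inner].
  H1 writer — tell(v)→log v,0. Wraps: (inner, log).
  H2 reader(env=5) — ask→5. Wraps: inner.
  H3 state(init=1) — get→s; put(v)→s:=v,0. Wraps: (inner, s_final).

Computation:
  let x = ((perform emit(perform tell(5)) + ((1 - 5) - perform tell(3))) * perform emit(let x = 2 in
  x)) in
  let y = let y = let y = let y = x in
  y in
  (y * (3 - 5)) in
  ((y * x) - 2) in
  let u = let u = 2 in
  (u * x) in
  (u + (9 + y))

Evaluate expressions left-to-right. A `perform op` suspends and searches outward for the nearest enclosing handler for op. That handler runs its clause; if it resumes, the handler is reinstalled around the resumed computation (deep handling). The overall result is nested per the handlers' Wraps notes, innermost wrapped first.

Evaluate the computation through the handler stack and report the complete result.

Answer: (([0, 2, 7], (5, 3)), 1)

Working:
tell(5) @ H1 ⇒ log+=5
emit(0) @ H0 ⇒ out+=0
tell(3) @ H1 ⇒ log+=3
emit(2) @ H0 ⇒ out+=2
H0 returns [0, 2, 7]
H1 returns ([0, 2, 7], (5, 3))
H2 returns ([0, 2, 7], (5, 3))
H3 returns (([0, 2, 7], (5, 3)), 1)
= (([0, 2, 7], (5, 3)), 1)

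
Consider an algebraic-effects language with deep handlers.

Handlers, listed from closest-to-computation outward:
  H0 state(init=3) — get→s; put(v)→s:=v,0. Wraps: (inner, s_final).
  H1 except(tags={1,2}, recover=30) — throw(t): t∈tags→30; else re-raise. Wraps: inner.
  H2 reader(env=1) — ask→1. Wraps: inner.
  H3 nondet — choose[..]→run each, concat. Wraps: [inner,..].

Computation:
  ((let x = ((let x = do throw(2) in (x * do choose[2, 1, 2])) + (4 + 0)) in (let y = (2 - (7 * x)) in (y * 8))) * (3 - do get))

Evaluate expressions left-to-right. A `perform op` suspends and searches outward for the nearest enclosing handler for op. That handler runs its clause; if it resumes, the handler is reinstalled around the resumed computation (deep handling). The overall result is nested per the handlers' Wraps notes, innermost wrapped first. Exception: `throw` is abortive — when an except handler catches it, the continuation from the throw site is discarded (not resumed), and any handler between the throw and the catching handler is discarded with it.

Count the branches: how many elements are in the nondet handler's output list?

Working:
throw(2) @ H1 caught ⇒ 30
H2 returns 30
H3 returns [30]
= [30]

Answer: 1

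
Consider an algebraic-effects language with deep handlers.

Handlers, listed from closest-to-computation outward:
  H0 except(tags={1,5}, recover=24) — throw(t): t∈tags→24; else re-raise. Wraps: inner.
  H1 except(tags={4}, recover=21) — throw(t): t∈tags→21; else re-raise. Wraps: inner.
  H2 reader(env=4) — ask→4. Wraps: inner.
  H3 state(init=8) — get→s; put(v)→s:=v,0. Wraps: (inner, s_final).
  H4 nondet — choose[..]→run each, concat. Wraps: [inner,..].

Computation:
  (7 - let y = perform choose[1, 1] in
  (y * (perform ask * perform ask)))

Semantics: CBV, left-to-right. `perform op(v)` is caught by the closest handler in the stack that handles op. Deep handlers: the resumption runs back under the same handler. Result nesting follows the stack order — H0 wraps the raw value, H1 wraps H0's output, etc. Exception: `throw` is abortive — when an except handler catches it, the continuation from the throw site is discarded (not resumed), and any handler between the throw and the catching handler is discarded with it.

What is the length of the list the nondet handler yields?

Answer: 2

Working:
choose[1, 1] @ H4
  branch[0] choose=1:
    ask @ H2 ⇒ 4
    ask @ H2 ⇒ 4
    H0 returns -9
    H1 returns -9
    H2 returns -9
    H3 returns (-9, 8)
    H4 returns [(-9, 8)]
  branch[1] choose=1:
    ask @ H2 ⇒ 4
    ask @ H2 ⇒ 4
    H0 returns -9
    H1 returns -9
    H2 returns -9
    H3 returns (-9, 8)
    H4 returns [(-9, 8)]
= [(-9, 8), (-9, 8)]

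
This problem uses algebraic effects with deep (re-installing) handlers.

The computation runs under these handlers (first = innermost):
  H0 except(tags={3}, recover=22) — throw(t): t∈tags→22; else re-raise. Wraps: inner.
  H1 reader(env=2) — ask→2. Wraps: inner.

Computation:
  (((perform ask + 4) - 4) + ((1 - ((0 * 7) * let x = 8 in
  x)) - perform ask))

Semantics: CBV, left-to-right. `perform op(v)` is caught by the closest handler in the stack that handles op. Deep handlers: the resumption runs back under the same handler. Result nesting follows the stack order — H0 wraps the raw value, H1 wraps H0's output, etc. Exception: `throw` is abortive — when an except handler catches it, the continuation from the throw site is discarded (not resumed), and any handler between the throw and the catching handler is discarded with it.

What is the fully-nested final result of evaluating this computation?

Answer: 1

Evaluation trace:
ask @ H1 ⇒ 2
ask @ H1 ⇒ 2
H0 returns 1
H1 returns 1
= 1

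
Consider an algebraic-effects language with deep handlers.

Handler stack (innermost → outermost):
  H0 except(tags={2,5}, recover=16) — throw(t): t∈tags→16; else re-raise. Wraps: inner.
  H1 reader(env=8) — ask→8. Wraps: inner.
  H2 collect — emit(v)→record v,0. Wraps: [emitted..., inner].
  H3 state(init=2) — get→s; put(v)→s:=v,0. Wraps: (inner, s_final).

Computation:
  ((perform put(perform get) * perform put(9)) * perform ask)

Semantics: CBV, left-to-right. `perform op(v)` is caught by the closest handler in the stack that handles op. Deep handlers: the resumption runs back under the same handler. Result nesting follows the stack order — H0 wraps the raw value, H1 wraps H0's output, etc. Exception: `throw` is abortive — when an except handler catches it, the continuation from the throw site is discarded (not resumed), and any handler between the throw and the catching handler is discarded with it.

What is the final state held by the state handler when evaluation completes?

Working:
get @ H3 ⇒ 2
put(2) @ H3 ⇒ s:=2
put(9) @ H3 ⇒ s:=9
ask @ H1 ⇒ 8
H0 returns 0
H1 returns 0
H2 returns [0]
H3 returns ([0], 9)
= ([0], 9)

Answer: 9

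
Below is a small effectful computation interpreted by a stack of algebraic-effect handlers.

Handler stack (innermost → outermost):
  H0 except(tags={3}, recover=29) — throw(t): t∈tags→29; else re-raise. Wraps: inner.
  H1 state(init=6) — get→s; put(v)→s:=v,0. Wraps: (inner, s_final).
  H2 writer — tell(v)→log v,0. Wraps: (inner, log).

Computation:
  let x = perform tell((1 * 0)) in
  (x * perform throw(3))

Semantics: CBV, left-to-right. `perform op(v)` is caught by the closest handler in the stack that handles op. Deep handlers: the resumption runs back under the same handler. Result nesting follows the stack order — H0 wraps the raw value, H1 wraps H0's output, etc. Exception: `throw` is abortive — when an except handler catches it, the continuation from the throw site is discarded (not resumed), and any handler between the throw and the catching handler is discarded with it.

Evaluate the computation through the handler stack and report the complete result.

Answer: ((29, 6), (0))

Working:
tell(0) @ H2 ⇒ log+=0
throw(3) @ H0 caught ⇒ 29
H1 returns (29, 6)
H2 returns ((29, 6), (0))
= ((29, 6), (0))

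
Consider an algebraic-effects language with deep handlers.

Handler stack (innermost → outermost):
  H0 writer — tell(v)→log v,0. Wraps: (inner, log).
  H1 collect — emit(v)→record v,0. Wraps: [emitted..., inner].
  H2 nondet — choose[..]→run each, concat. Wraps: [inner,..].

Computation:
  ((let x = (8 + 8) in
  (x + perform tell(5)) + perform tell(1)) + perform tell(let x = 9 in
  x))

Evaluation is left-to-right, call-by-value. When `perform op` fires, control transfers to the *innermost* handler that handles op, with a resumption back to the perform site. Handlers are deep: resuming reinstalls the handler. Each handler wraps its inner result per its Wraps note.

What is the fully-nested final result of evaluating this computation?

Answer: [[(16, (5, 1, 9))]]

Working:
tell(5) @ H0 ⇒ log+=5
tell(1) @ H0 ⇒ log+=1
tell(9) @ H0 ⇒ log+=9
H0 returns (16, (5, 1, 9))
H1 returns [(16, (5, 1, 9))]
H2 returns [[(16, (5, 1, 9))]]
= [[(16, (5, 1, 9))]]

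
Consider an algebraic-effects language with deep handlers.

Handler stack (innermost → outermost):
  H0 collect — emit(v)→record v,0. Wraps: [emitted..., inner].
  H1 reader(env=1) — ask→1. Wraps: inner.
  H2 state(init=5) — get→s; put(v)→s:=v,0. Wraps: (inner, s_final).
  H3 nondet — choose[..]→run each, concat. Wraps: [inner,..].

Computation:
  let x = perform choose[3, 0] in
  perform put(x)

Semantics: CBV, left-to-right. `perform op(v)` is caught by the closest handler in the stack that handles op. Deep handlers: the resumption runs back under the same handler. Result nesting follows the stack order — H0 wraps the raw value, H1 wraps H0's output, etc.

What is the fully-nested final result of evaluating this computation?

Evaluation trace:
choose[3, 0] @ H3
  branch[0] choose=3:
    put(3) @ H2 ⇒ s:=3
    H0 returns [0]
    H1 returns [0]
    H2 returns ([0], 3)
    H3 returns [([0], 3)]
  branch[1] choose=0:
    put(0) @ H2 ⇒ s:=0
    H0 returns [0]
    H1 returns [0]
    H2 returns ([0], 0)
    H3 returns [([0], 0)]
= [([0], 3), ([0], 0)]

Answer: [([0], 3), ([0], 0)]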